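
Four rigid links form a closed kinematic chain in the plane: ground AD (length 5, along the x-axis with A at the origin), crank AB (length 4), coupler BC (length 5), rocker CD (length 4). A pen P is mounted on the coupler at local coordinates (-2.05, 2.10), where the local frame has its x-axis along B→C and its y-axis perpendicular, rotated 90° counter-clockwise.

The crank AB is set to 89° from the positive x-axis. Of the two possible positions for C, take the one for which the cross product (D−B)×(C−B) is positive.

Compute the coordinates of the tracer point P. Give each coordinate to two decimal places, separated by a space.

A=(0,0), D=(5.00,0)
B = A + 4.00·(cos89°, sin89°) = (0.0698, 3.9994)
|BD| = 6.3484
circle(B,5.00) ∩ circle(D,4.00): a=3.8830, h=3.1499
  candidates: C₊=(5.0698,3.9994) cross=19.997; C₋=(1.1010,-0.8931) cross=-19.997
  mode + wants cross > 0 → take C=(5.0698,3.9994) (cross=19.997)
ex = (C−B)/|BC| = (1.0000,-0.0000); ey = (0.0000,1.0000)
P = B + -2.05·ex + 2.10·ey = (-1.9802,6.0994)

-1.98 6.10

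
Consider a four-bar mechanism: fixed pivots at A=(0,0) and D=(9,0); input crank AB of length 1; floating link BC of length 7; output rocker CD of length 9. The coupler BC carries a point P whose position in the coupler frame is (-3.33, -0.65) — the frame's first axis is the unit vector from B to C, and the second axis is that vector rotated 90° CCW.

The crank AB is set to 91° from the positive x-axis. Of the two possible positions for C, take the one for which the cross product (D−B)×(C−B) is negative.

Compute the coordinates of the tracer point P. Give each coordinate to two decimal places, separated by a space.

-1.61 3.99

A=(0,0), D=(9.00,0)
B = A + 1.00·(cos91°, sin91°) = (-0.0175, 0.9998)
|BD| = 9.0727
circle(B,7.00) ∩ circle(D,9.00): a=2.7728, h=6.4274
  candidates: C₊=(3.4468,7.0825) cross=58.314; C₋=(2.0302,-5.6940) cross=-58.314
  mode - wants cross < 0 → take C=(2.0302,-5.6940) (cross=-58.314)
ex = (C−B)/|BC| = (0.2925,-0.9563); ey = (0.9563,0.2925)
P = B + -3.33·ex + -0.65·ey = (-1.6131,3.9941)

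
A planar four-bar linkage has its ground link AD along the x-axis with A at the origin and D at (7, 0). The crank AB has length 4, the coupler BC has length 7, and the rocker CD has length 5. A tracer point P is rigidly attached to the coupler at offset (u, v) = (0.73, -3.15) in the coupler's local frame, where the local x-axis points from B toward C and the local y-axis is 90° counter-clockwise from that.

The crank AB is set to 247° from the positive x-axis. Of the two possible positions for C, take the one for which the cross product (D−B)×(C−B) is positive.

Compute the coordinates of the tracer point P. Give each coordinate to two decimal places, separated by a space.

1.44 -4.89

A=(0,0), D=(7.00,0)
B = A + 4.00·(cos247°, sin247°) = (-1.5629, -3.6820)
|BD| = 9.3210
circle(B,7.00) ∩ circle(D,5.00): a=5.9479, h=3.6908
  candidates: C₊=(2.4433,2.0582) cross=34.402; C₋=(5.3592,-4.7231) cross=-34.402
  mode + wants cross > 0 → take C=(2.4433,2.0582) (cross=34.402)
ex = (C−B)/|BC| = (0.5723,0.8200); ey = (-0.8200,0.5723)
P = B + 0.73·ex + -3.15·ey = (1.4380,-4.8862)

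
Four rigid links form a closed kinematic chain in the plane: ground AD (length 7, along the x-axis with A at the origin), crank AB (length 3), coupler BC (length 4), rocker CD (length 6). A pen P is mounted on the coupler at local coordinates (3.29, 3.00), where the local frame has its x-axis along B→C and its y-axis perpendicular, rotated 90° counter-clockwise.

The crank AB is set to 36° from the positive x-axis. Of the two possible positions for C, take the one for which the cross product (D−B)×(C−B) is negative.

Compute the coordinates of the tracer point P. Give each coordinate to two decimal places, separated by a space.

A=(0,0), D=(7.00,0)
B = A + 3.00·(cos36°, sin36°) = (2.4271, 1.7634)
|BD| = 4.9012
circle(B,4.00) ∩ circle(D,6.00): a=0.4102, h=3.9789
  candidates: C₊=(4.2414,5.3282) cross=19.501; C₋=(1.3783,-2.0967) cross=-19.501
  mode - wants cross < 0 → take C=(1.3783,-2.0967) (cross=-19.501)
ex = (C−B)/|BC| = (-0.2622,-0.9650); ey = (0.9650,-0.2622)
P = B + 3.29·ex + 3.00·ey = (4.4595,-2.1981)

4.46 -2.20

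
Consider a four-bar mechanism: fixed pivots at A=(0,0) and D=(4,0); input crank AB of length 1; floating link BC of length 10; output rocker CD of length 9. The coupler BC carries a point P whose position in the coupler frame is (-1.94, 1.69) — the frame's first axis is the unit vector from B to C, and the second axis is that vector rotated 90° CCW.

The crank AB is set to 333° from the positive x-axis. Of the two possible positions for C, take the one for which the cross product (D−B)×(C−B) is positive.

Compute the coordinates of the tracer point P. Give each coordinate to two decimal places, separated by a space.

-1.34 -1.74

A=(0,0), D=(4.00,0)
B = A + 1.00·(cos333°, sin333°) = (0.8910, -0.4540)
|BD| = 3.1420
circle(B,10.00) ∩ circle(D,9.00): a=4.5946, h=8.8820
  candidates: C₊=(4.1540,8.9987) cross=27.907; C₋=(6.7207,-8.5789) cross=-27.907
  mode + wants cross > 0 → take C=(4.1540,8.9987) (cross=27.907)
ex = (C−B)/|BC| = (0.3263,0.9453); ey = (-0.9453,0.3263)
P = B + -1.94·ex + 1.69·ey = (-1.3395,-1.7364)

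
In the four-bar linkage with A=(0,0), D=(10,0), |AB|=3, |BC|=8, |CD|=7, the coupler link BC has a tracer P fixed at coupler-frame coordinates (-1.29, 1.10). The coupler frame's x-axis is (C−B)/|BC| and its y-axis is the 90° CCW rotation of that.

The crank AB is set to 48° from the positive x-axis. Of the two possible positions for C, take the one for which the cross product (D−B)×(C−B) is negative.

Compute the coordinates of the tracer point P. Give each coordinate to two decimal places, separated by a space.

A=(0,0), D=(10.00,0)
B = A + 3.00·(cos48°, sin48°) = (2.0074, 2.2294)
|BD| = 8.2977
circle(B,8.00) ∩ circle(D,7.00): a=5.0527, h=6.2024
  candidates: C₊=(8.5408,6.8462) cross=51.466; C₋=(5.2079,-5.1025) cross=-51.466
  mode - wants cross < 0 → take C=(5.2079,-5.1025) (cross=-51.466)
ex = (C−B)/|BC| = (0.4001,-0.9165); ey = (0.9165,0.4001)
P = B + -1.29·ex + 1.10·ey = (2.4995,3.8518)

2.50 3.85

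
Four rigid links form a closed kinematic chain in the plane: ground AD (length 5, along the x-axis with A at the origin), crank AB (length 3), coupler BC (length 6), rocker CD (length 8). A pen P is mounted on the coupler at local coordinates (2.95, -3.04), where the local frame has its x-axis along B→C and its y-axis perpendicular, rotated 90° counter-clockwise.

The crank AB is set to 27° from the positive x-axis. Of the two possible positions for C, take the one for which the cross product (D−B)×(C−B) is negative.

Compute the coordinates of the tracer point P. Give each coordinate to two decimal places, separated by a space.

-1.13 3.22

A=(0,0), D=(5.00,0)
B = A + 3.00·(cos27°, sin27°) = (2.6730, 1.3620)
|BD| = 2.6963
circle(B,6.00) ∩ circle(D,8.00): a=-3.8443, h=4.6067
  candidates: C₊=(1.6823,7.2796) cross=12.421; C₋=(-2.9717,-0.6719) cross=-12.421
  mode - wants cross < 0 → take C=(-2.9717,-0.6719) (cross=-12.421)
ex = (C−B)/|BC| = (-0.9408,-0.3390); ey = (0.3390,-0.9408)
P = B + 2.95·ex + -3.04·ey = (-1.1328,3.2220)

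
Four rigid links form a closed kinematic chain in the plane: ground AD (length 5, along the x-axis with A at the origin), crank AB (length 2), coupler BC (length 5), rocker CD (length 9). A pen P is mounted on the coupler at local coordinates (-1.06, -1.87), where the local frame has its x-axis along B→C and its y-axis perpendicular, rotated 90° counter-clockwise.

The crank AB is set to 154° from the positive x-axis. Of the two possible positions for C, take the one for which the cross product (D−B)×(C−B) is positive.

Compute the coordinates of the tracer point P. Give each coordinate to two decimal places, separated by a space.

A=(0,0), D=(5.00,0)
B = A + 2.00·(cos154°, sin154°) = (-1.7976, 0.8767)
|BD| = 6.8539
circle(B,5.00) ∩ circle(D,9.00): a=-0.6583, h=4.9565
  candidates: C₊=(-1.8165,5.8767) cross=33.971; C₋=(-3.0845,-3.9548) cross=-33.971
  mode + wants cross > 0 → take C=(-1.8165,5.8767) (cross=33.971)
ex = (C−B)/|BC| = (-0.0038,1.0000); ey = (-1.0000,-0.0038)
P = B + -1.06·ex + -1.87·ey = (0.0764,-0.1762)

0.08 -0.18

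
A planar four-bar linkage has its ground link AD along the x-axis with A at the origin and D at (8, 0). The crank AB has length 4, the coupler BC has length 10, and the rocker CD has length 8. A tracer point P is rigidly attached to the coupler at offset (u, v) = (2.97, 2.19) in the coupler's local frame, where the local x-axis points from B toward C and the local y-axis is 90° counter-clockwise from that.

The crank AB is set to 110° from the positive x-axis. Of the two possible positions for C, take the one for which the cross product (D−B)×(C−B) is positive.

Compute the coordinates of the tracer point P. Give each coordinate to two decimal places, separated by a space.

0.39 7.00

A=(0,0), D=(8.00,0)
B = A + 4.00·(cos110°, sin110°) = (-1.3681, 3.7588)
|BD| = 10.0940
circle(B,10.00) ∩ circle(D,8.00): a=6.8302, h=7.3040
  candidates: C₊=(7.6908,7.9940) cross=73.726; C₋=(2.2511,-5.5633) cross=-73.726
  mode + wants cross > 0 → take C=(7.6908,7.9940) (cross=73.726)
ex = (C−B)/|BC| = (0.9059,0.4235); ey = (-0.4235,0.9059)
P = B + 2.97·ex + 2.19·ey = (0.3949,7.0005)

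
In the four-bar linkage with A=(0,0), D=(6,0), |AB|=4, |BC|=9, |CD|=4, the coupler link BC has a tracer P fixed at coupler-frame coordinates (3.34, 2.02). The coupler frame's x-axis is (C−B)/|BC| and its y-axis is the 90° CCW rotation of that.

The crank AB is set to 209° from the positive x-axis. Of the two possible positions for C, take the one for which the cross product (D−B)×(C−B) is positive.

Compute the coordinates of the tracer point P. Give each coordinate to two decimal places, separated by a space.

A=(0,0), D=(6.00,0)
B = A + 4.00·(cos209°, sin209°) = (-3.4985, -1.9392)
|BD| = 9.6944
circle(B,9.00) ∩ circle(D,4.00): a=8.1997, h=3.7102
  candidates: C₊=(3.7933,3.3362) cross=35.968; C₋=(5.2776,-3.9342) cross=-35.968
  mode + wants cross > 0 → take C=(3.7933,3.3362) (cross=35.968)
ex = (C−B)/|BC| = (0.8102,0.5862); ey = (-0.5862,0.8102)
P = B + 3.34·ex + 2.02·ey = (-1.9765,1.6551)

-1.98 1.66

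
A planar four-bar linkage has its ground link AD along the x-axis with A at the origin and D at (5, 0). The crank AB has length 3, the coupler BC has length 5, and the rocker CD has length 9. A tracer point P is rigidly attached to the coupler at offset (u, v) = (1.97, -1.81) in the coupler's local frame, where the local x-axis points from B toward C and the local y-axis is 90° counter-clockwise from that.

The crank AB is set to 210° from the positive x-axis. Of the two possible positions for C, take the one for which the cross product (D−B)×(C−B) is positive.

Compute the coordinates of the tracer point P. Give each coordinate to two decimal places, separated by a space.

-1.09 0.71

A=(0,0), D=(5.00,0)
B = A + 3.00·(cos210°, sin210°) = (-2.5981, -1.5000)
|BD| = 7.7447
circle(B,5.00) ∩ circle(D,9.00): a=0.2570, h=4.9934
  candidates: C₊=(-3.3131,3.4486) cross=38.672; C₋=(-1.3788,-6.3491) cross=-38.672
  mode + wants cross > 0 → take C=(-3.3131,3.4486) (cross=38.672)
ex = (C−B)/|BC| = (-0.1430,0.9897); ey = (-0.9897,-0.1430)
P = B + 1.97·ex + -1.81·ey = (-1.0884,0.7086)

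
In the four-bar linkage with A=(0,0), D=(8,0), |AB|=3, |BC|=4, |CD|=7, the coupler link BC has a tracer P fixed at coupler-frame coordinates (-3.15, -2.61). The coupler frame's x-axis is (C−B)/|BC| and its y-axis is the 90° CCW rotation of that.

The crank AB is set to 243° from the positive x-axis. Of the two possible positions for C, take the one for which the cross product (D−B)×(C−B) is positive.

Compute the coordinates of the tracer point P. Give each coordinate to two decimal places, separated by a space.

A=(0,0), D=(8.00,0)
B = A + 3.00·(cos243°, sin243°) = (-1.3620, -2.6730)
|BD| = 9.7361
circle(B,4.00) ∩ circle(D,7.00): a=3.1733, h=2.4352
  candidates: C₊=(1.0208,0.5398) cross=23.709; C₋=(2.3580,-4.1434) cross=-23.709
  mode + wants cross > 0 → take C=(1.0208,0.5398) (cross=23.709)
ex = (C−B)/|BC| = (0.5957,0.8032); ey = (-0.8032,0.5957)
P = B + -3.15·ex + -2.61·ey = (-1.1421,-6.7579)

-1.14 -6.76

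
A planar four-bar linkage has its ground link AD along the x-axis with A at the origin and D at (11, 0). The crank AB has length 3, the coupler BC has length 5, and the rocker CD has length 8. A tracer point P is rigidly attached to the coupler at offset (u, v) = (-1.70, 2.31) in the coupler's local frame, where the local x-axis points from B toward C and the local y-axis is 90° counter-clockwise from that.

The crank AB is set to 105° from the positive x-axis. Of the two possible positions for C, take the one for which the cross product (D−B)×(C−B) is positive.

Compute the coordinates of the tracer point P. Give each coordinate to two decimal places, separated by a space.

A=(0,0), D=(11.00,0)
B = A + 3.00·(cos105°, sin105°) = (-0.7765, 2.8978)
|BD| = 12.1277
circle(B,5.00) ∩ circle(D,8.00): a=4.4560, h=2.2681
  candidates: C₊=(4.0924,4.0355) cross=27.507; C₋=(3.0085,-0.3693) cross=-27.507
  mode + wants cross > 0 → take C=(4.0924,4.0355) (cross=27.507)
ex = (C−B)/|BC| = (0.9738,0.2275); ey = (-0.2275,0.9738)
P = B + -1.70·ex + 2.31·ey = (-2.9575,4.7604)

-2.96 4.76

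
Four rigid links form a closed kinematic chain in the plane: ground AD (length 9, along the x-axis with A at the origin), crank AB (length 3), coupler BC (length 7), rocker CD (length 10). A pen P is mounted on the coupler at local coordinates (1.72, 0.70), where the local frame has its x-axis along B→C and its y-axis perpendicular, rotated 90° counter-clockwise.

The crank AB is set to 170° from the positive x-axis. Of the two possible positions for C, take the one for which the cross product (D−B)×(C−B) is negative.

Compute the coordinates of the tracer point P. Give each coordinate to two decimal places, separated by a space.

-1.47 -0.60

A=(0,0), D=(9.00,0)
B = A + 3.00·(cos170°, sin170°) = (-2.9544, 0.5209)
|BD| = 11.9658
circle(B,7.00) ∩ circle(D,10.00): a=3.8518, h=5.8450
  candidates: C₊=(1.1482,6.1927) cross=69.939; C₋=(0.6393,-5.4862) cross=-69.939
  mode - wants cross < 0 → take C=(0.6393,-5.4862) (cross=-69.939)
ex = (C−B)/|BC| = (0.5134,-0.8582); ey = (0.8582,0.5134)
P = B + 1.72·ex + 0.70·ey = (-1.4707,-0.5957)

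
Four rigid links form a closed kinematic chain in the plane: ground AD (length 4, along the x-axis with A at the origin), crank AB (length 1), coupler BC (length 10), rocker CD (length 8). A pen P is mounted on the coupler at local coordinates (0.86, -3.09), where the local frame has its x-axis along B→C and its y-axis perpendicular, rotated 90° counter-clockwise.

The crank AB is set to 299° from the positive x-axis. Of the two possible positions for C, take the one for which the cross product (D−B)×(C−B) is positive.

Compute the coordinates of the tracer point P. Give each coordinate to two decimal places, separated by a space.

3.61 -1.61

A=(0,0), D=(4.00,0)
B = A + 1.00·(cos299°, sin299°) = (0.4848, -0.8746)
|BD| = 3.6224
circle(B,10.00) ∩ circle(D,8.00): a=6.7803, h=7.3503
  candidates: C₊=(5.2898,7.8953) cross=26.626; C₋=(8.8393,-6.3704) cross=-26.626
  mode + wants cross > 0 → take C=(5.2898,7.8953) (cross=26.626)
ex = (C−B)/|BC| = (0.4805,0.8770); ey = (-0.8770,0.4805)
P = B + 0.86·ex + -3.09·ey = (3.6080,-1.6051)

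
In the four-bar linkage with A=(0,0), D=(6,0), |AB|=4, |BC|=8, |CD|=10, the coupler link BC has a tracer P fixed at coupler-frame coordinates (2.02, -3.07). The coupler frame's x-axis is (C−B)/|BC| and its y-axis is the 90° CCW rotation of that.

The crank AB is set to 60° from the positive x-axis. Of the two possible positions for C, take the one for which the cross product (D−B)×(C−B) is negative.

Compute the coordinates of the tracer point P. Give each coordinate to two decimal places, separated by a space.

-1.58 4.29

A=(0,0), D=(6.00,0)
B = A + 4.00·(cos60°, sin60°) = (2.0000, 3.4641)
|BD| = 5.2915
circle(B,8.00) ∩ circle(D,10.00): a=-0.7559, h=7.9642
  candidates: C₊=(6.6424,9.9793) cross=42.143; C₋=(-3.7852,-2.0614) cross=-42.143
  mode - wants cross < 0 → take C=(-3.7852,-2.0614) (cross=-42.143)
ex = (C−B)/|BC| = (-0.7232,-0.6907); ey = (0.6907,-0.7232)
P = B + 2.02·ex + -3.07·ey = (-1.5812,4.2890)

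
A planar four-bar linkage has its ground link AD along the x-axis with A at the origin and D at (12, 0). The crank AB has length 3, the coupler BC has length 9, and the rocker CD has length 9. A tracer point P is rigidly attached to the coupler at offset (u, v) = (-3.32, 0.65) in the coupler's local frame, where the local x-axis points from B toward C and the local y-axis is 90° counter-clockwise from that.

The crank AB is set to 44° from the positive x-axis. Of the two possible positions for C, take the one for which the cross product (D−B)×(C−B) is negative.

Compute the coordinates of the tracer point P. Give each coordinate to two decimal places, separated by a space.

A=(0,0), D=(12.00,0)
B = A + 3.00·(cos44°, sin44°) = (2.1580, 2.0840)
|BD| = 10.0602
circle(B,9.00) ∩ circle(D,9.00): a=5.0301, h=7.4631
  candidates: C₊=(8.6250,8.3432) cross=75.080; C₋=(5.5330,-6.2592) cross=-75.080
  mode - wants cross < 0 → take C=(5.5330,-6.2592) (cross=-75.080)
ex = (C−B)/|BC| = (0.3750,-0.9270); ey = (0.9270,0.3750)
P = B + -3.32·ex + 0.65·ey = (1.5156,5.4054)

1.52 5.41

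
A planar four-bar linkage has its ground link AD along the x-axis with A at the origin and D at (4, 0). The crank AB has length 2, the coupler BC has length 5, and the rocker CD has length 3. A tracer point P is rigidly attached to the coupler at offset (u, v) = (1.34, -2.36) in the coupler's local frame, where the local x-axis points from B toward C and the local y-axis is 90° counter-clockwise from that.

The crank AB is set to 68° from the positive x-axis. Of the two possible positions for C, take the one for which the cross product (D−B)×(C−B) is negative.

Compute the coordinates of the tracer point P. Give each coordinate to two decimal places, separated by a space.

-0.88 -0.32

A=(0,0), D=(4.00,0)
B = A + 2.00·(cos68°, sin68°) = (0.7492, 1.8544)
|BD| = 3.7425
circle(B,5.00) ∩ circle(D,3.00): a=4.0089, h=2.9882
  candidates: C₊=(5.7120,2.4636) cross=11.183; C₋=(2.7508,-2.7275) cross=-11.183
  mode - wants cross < 0 → take C=(2.7508,-2.7275) (cross=-11.183)
ex = (C−B)/|BC| = (0.4003,-0.9164); ey = (0.9164,0.4003)
P = B + 1.34·ex + -2.36·ey = (-0.8770,-0.3183)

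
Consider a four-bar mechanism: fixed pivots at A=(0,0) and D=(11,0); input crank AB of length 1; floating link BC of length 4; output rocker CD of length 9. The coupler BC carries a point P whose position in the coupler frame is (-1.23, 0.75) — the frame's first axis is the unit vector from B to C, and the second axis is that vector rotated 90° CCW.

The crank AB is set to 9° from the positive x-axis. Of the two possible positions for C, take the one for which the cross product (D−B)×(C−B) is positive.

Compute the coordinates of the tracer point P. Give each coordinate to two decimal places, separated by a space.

A=(0,0), D=(11.00,0)
B = A + 1.00·(cos9°, sin9°) = (0.9877, 0.1564)
|BD| = 10.0135
circle(B,4.00) ∩ circle(D,9.00): a=1.7612, h=3.5914
  candidates: C₊=(2.8047,3.7199) cross=35.963; C₋=(2.6925,-3.4621) cross=-35.963
  mode + wants cross > 0 → take C=(2.8047,3.7199) (cross=35.963)
ex = (C−B)/|BC| = (0.4543,0.8909); ey = (-0.8909,0.4543)
P = B + -1.23·ex + 0.75·ey = (-0.2392,-0.5986)

-0.24 -0.60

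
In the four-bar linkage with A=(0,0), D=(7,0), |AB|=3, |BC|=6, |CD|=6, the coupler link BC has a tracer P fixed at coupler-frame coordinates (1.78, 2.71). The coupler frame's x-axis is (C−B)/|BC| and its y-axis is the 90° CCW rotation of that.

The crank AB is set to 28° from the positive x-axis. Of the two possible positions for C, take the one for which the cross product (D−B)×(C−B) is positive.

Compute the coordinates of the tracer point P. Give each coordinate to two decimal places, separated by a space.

1.74 4.52

A=(0,0), D=(7.00,0)
B = A + 3.00·(cos28°, sin28°) = (2.6488, 1.4084)
|BD| = 4.5734
circle(B,6.00) ∩ circle(D,6.00): a=2.2867, h=5.5472
  candidates: C₊=(6.5327,5.9818) cross=25.369; C₋=(3.1161,-4.5734) cross=-25.369
  mode + wants cross > 0 → take C=(6.5327,5.9818) (cross=25.369)
ex = (C−B)/|BC| = (0.6473,0.7622); ey = (-0.7622,0.6473)
P = B + 1.78·ex + 2.71·ey = (1.7354,4.5194)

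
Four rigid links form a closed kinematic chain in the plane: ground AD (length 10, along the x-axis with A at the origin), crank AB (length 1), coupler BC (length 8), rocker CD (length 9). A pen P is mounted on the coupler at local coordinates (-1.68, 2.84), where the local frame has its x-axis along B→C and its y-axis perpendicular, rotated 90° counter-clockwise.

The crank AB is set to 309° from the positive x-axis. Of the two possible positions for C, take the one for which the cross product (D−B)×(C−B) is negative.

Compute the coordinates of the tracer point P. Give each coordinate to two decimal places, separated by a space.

2.09 2.18

A=(0,0), D=(10.00,0)
B = A + 1.00·(cos309°, sin309°) = (0.6293, -0.7771)
|BD| = 9.4029
circle(B,8.00) ∩ circle(D,9.00): a=3.7974, h=7.0413
  candidates: C₊=(3.8318,6.5539) cross=66.208; C₋=(4.9957,-7.4805) cross=-66.208
  mode - wants cross < 0 → take C=(4.9957,-7.4805) (cross=-66.208)
ex = (C−B)/|BC| = (0.5458,-0.8379); ey = (0.8379,0.5458)
P = B + -1.68·ex + 2.84·ey = (2.0921,2.1806)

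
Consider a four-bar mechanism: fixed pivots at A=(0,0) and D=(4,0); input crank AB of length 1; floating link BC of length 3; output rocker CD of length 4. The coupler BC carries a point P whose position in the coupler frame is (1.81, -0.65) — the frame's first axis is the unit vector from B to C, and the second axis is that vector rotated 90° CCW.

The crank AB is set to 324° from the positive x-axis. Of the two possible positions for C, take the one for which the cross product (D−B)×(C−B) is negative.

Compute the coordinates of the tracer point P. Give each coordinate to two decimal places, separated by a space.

A=(0,0), D=(4.00,0)
B = A + 1.00·(cos324°, sin324°) = (0.8090, -0.5878)
|BD| = 3.2447
circle(B,3.00) ∩ circle(D,4.00): a=0.5436, h=2.9503
  candidates: C₊=(0.8092,2.4122) cross=9.573; C₋=(1.8781,-3.3908) cross=-9.573
  mode - wants cross < 0 → take C=(1.8781,-3.3908) (cross=-9.573)
ex = (C−B)/|BC| = (0.3564,-0.9343); ey = (0.9343,0.3564)
P = B + 1.81·ex + -0.65·ey = (0.8467,-2.5106)

0.85 -2.51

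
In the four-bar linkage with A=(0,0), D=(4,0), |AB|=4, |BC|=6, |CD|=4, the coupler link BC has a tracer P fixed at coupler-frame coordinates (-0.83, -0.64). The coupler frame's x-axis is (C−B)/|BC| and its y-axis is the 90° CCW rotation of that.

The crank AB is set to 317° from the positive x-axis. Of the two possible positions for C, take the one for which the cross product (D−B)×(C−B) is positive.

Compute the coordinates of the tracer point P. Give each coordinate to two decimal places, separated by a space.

3.75 -3.38

A=(0,0), D=(4.00,0)
B = A + 4.00·(cos317°, sin317°) = (2.9254, -2.7280)
|BD| = 2.9320
circle(B,6.00) ∩ circle(D,4.00): a=4.8766, h=3.4955
  candidates: C₊=(1.4604,3.0904) cross=10.249; C₋=(7.9650,0.5282) cross=-10.249
  mode + wants cross > 0 → take C=(1.4604,3.0904) (cross=10.249)
ex = (C−B)/|BC| = (-0.2442,0.9697); ey = (-0.9697,-0.2442)
P = B + -0.83·ex + -0.64·ey = (3.7487,-3.3766)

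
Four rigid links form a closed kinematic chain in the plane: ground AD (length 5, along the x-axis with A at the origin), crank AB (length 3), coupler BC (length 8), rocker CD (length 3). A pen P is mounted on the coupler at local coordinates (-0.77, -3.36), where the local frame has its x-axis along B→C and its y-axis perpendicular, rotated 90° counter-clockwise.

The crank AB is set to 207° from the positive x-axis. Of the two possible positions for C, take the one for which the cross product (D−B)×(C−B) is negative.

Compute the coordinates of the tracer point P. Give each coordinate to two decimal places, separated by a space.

A=(0,0), D=(5.00,0)
B = A + 3.00·(cos207°, sin207°) = (-2.6730, -1.3620)
|BD| = 7.7930
circle(B,8.00) ∩ circle(D,3.00): a=7.4253, h=2.9774
  candidates: C₊=(4.1176,2.8673) cross=23.203; C₋=(5.1584,-2.9958) cross=-23.203
  mode - wants cross < 0 → take C=(5.1584,-2.9958) (cross=-23.203)
ex = (C−B)/|BC| = (0.9789,-0.2042); ey = (0.2042,0.9789)
P = B + -0.77·ex + -3.36·ey = (-4.1130,-4.4939)

-4.11 -4.49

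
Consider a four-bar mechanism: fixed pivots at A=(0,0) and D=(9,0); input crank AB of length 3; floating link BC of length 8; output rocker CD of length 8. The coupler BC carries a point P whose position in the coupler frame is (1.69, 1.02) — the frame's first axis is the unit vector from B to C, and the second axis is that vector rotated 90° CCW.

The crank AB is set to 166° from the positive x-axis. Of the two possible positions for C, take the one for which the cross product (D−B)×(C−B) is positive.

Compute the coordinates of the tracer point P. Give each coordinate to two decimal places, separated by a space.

-2.22 2.57

A=(0,0), D=(9.00,0)
B = A + 3.00·(cos166°, sin166°) = (-2.9109, 0.7258)
|BD| = 11.9330
circle(B,8.00) ∩ circle(D,8.00): a=5.9665, h=5.3293
  candidates: C₊=(3.3687,5.6823) cross=63.594; C₋=(2.7204,-4.9565) cross=-63.594
  mode + wants cross > 0 → take C=(3.3687,5.6823) (cross=63.594)
ex = (C−B)/|BC| = (0.7849,0.6196); ey = (-0.6196,0.7849)
P = B + 1.69·ex + 1.02·ey = (-2.2163,2.5735)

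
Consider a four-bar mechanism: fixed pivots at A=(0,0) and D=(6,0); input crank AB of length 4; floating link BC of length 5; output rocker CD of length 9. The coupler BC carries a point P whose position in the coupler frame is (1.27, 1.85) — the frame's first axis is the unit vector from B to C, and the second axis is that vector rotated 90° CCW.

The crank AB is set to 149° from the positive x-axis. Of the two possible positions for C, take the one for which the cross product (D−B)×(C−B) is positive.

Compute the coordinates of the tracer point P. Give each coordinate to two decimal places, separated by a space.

A=(0,0), D=(6.00,0)
B = A + 4.00·(cos149°, sin149°) = (-3.4287, 2.0602)
|BD| = 9.6511
circle(B,5.00) ∩ circle(D,9.00): a=1.9243, h=4.6149
  candidates: C₊=(-0.5636,6.1579) cross=44.539; C₋=(-2.5338,-2.8591) cross=-44.539
  mode + wants cross > 0 → take C=(-0.5636,6.1579) (cross=44.539)
ex = (C−B)/|BC| = (0.5730,0.8195); ey = (-0.8195,0.5730)
P = B + 1.27·ex + 1.85·ey = (-4.2171,4.1611)

-4.22 4.16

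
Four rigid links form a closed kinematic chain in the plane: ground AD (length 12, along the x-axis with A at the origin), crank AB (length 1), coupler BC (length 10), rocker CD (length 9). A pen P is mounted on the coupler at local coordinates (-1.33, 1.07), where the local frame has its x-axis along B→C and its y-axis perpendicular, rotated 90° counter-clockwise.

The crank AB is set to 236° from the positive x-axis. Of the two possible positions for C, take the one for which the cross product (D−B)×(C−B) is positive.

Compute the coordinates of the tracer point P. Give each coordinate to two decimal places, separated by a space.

A=(0,0), D=(12.00,0)
B = A + 1.00·(cos236°, sin236°) = (-0.5592, -0.8290)
|BD| = 12.5865
circle(B,10.00) ∩ circle(D,9.00): a=7.0480, h=7.0940
  candidates: C₊=(6.0063,6.7138) cross=89.289; C₋=(6.9408,-7.4434) cross=-89.289
  mode + wants cross > 0 → take C=(6.0063,6.7138) (cross=89.289)
ex = (C−B)/|BC| = (0.6565,0.7543); ey = (-0.7543,0.6565)
P = B + -1.33·ex + 1.07·ey = (-2.2395,-1.1297)

-2.24 -1.13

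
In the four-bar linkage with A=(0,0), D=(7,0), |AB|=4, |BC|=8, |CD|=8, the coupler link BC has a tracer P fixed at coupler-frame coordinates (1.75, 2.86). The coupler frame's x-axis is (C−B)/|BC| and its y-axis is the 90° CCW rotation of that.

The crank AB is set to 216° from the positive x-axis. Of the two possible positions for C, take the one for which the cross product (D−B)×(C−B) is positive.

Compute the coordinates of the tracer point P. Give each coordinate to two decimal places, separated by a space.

-4.94 0.54

A=(0,0), D=(7.00,0)
B = A + 4.00·(cos216°, sin216°) = (-3.2361, -2.3511)
|BD| = 10.5026
circle(B,8.00) ∩ circle(D,8.00): a=5.2513, h=6.0352
  candidates: C₊=(0.5309,4.7065) cross=63.385; C₋=(3.2330,-7.0576) cross=-63.385
  mode + wants cross > 0 → take C=(0.5309,4.7065) (cross=63.385)
ex = (C−B)/|BC| = (0.4709,0.8822); ey = (-0.8822,0.4709)
P = B + 1.75·ex + 2.86·ey = (-4.9351,0.5394)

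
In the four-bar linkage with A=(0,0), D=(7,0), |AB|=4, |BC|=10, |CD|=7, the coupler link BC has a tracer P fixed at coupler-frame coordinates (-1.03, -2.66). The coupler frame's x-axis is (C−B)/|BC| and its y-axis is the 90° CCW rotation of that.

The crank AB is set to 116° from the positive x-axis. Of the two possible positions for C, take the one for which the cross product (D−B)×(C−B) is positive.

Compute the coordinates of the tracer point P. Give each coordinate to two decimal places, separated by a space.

-1.83 0.74

A=(0,0), D=(7.00,0)
B = A + 4.00·(cos116°, sin116°) = (-1.7535, 3.5952)
|BD| = 9.4630
circle(B,10.00) ∩ circle(D,7.00): a=7.4262, h=6.6971
  candidates: C₊=(7.6603,6.9688) cross=63.375; C₋=(2.5715,-5.4211) cross=-63.375
  mode + wants cross > 0 → take C=(7.6603,6.9688) (cross=63.375)
ex = (C−B)/|BC| = (0.9414,0.3374); ey = (-0.3374,0.9414)
P = B + -1.03·ex + -2.66·ey = (-1.8257,0.7436)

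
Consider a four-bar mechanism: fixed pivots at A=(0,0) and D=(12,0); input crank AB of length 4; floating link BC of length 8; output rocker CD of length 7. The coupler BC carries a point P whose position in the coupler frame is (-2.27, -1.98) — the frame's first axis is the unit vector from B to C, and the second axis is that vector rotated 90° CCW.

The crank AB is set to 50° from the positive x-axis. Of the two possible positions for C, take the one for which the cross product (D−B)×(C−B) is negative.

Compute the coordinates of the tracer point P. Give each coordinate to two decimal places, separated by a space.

A=(0,0), D=(12.00,0)
B = A + 4.00·(cos50°, sin50°) = (2.5712, 3.0642)
|BD| = 9.9143
circle(B,8.00) ∩ circle(D,7.00): a=5.7136, h=5.5995
  candidates: C₊=(9.7357,6.6237) cross=55.515; C₋=(6.2744,-4.0271) cross=-55.515
  mode - wants cross < 0 → take C=(6.2744,-4.0271) (cross=-55.515)
ex = (C−B)/|BC| = (0.4629,-0.8864); ey = (0.8864,0.4629)
P = B + -2.27·ex + -1.98·ey = (-0.2347,4.1598)

-0.23 4.16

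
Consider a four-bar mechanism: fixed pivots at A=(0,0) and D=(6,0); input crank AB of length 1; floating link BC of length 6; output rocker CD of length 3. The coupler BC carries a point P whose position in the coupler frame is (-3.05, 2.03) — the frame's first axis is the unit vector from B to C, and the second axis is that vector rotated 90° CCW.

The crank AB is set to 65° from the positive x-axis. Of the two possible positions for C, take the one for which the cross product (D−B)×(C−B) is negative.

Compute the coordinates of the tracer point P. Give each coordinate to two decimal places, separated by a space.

-0.68 4.40

A=(0,0), D=(6.00,0)
B = A + 1.00·(cos65°, sin65°) = (0.4226, 0.9063)
|BD| = 5.6505
circle(B,6.00) ∩ circle(D,3.00): a=5.2144, h=2.9681
  candidates: C₊=(6.0456,2.9997) cross=16.772; C₋=(5.0935,-2.8598) cross=-16.772
  mode - wants cross < 0 → take C=(5.0935,-2.8598) (cross=-16.772)
ex = (C−B)/|BC| = (0.7785,-0.6277); ey = (0.6277,0.7785)
P = B + -3.05·ex + 2.03·ey = (-0.6775,4.4010)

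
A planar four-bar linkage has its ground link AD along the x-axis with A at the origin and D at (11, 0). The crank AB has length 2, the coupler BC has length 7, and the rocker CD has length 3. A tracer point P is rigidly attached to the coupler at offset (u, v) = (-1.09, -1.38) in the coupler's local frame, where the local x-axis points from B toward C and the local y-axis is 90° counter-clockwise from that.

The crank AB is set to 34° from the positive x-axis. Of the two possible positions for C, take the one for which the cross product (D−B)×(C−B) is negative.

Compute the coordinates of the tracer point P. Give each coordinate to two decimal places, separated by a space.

A=(0,0), D=(11.00,0)
B = A + 2.00·(cos34°, sin34°) = (1.6581, 1.1184)
|BD| = 9.4086
circle(B,7.00) ∩ circle(D,3.00): a=6.8300, h=1.5332
  candidates: C₊=(8.6219,1.8289) cross=14.426; C₋=(8.2574,-1.2158) cross=-14.426
  mode - wants cross < 0 → take C=(8.2574,-1.2158) (cross=-14.426)
ex = (C−B)/|BC| = (0.9428,-0.3335); ey = (0.3335,0.9428)
P = B + -1.09·ex + -1.38·ey = (0.1703,0.1808)

0.17 0.18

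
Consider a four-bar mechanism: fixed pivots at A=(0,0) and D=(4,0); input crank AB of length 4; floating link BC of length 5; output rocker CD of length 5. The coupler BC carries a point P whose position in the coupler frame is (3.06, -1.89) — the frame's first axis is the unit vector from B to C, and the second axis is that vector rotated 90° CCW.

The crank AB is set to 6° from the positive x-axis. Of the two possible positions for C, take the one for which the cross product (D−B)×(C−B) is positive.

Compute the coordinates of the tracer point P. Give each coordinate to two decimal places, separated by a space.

7.06 -1.44

A=(0,0), D=(4.00,0)
B = A + 4.00·(cos6°, sin6°) = (3.9781, 0.4181)
|BD| = 0.4187
circle(B,5.00) ∩ circle(D,5.00): a=0.2093, h=4.9956
  candidates: C₊=(8.9778,0.4705) cross=2.092; C₋=(-0.9997,-0.0524) cross=-2.092
  mode + wants cross > 0 → take C=(8.9778,0.4705) (cross=2.092)
ex = (C−B)/|BC| = (0.9999,0.0105); ey = (-0.0105,0.9999)
P = B + 3.06·ex + -1.89·ey = (7.0577,-1.4397)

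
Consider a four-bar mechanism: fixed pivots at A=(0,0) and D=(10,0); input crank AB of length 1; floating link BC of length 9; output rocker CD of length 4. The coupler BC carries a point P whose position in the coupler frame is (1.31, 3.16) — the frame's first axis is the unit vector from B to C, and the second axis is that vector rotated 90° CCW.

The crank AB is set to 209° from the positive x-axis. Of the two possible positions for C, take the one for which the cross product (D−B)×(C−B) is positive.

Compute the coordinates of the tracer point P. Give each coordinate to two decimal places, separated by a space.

-0.91 2.94

A=(0,0), D=(10.00,0)
B = A + 1.00·(cos209°, sin209°) = (-0.8746, -0.4848)
|BD| = 10.8854
circle(B,9.00) ∩ circle(D,4.00): a=8.4284, h=3.1564
  candidates: C₊=(7.4048,3.0438) cross=34.359; C₋=(7.6860,-3.2627) cross=-34.359
  mode + wants cross > 0 → take C=(7.4048,3.0438) (cross=34.359)
ex = (C−B)/|BC| = (0.9199,0.3921); ey = (-0.3921,0.9199)
P = B + 1.31·ex + 3.16·ey = (-0.9084,2.9358)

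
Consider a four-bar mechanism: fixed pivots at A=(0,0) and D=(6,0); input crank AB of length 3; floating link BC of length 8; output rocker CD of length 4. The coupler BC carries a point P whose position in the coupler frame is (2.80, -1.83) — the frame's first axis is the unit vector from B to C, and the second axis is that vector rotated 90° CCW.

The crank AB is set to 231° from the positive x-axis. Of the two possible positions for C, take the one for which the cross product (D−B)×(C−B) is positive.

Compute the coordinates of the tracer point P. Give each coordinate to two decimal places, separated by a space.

A=(0,0), D=(6.00,0)
B = A + 3.00·(cos231°, sin231°) = (-1.8880, -2.3314)
|BD| = 8.2253
circle(B,8.00) ∩ circle(D,4.00): a=7.0305, h=3.8174
  candidates: C₊=(3.7722,3.3222) cross=31.399; C₋=(5.9362,-3.9995) cross=-31.399
  mode + wants cross > 0 → take C=(3.7722,3.3222) (cross=31.399)
ex = (C−B)/|BC| = (0.7075,0.7067); ey = (-0.7067,0.7075)
P = B + 2.80·ex + -1.83·ey = (1.3863,-1.6474)

1.39 -1.65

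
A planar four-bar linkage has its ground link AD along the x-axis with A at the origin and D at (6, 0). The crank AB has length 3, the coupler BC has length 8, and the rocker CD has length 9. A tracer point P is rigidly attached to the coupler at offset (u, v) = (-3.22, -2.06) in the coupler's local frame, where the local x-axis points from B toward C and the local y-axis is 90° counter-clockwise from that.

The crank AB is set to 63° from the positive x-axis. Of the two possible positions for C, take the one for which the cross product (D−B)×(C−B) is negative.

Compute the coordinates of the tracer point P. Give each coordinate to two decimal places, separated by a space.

A=(0,0), D=(6.00,0)
B = A + 3.00·(cos63°, sin63°) = (1.3620, 2.6730)
|BD| = 5.3532
circle(B,8.00) ∩ circle(D,9.00): a=1.0887, h=7.9256
  candidates: C₊=(6.2628,8.9962) cross=42.427; C₋=(-1.6523,-4.7374) cross=-42.427
  mode - wants cross < 0 → take C=(-1.6523,-4.7374) (cross=-42.427)
ex = (C−B)/|BC| = (-0.3768,-0.9263); ey = (0.9263,-0.3768)
P = B + -3.22·ex + -2.06·ey = (0.6670,6.4319)

0.67 6.43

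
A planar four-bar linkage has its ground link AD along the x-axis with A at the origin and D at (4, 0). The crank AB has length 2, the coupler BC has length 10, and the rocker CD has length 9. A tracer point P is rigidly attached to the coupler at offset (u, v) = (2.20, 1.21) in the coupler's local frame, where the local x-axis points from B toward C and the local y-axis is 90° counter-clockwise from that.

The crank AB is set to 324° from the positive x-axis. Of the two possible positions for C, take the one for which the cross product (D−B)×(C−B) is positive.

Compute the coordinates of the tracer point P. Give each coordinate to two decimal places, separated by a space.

A=(0,0), D=(4.00,0)
B = A + 2.00·(cos324°, sin324°) = (1.6180, -1.1756)
|BD| = 2.6563
circle(B,10.00) ∩ circle(D,9.00): a=4.9046, h=8.7146
  candidates: C₊=(2.1593,8.8098) cross=23.148; C₋=(9.8730,-6.8197) cross=-23.148
  mode + wants cross > 0 → take C=(2.1593,8.8098) (cross=23.148)
ex = (C−B)/|BC| = (0.0541,0.9985); ey = (-0.9985,0.0541)
P = B + 2.20·ex + 1.21·ey = (0.5289,1.0867)

0.53 1.09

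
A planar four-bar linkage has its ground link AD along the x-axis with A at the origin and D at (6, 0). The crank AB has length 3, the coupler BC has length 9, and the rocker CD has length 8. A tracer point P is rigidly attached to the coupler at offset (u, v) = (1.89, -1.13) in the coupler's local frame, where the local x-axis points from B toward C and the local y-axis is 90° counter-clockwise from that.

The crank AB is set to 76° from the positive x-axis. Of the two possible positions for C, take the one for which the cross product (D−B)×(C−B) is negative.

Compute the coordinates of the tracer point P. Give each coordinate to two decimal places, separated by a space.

A=(0,0), D=(6.00,0)
B = A + 3.00·(cos76°, sin76°) = (0.7258, 2.9109)
|BD| = 6.0242
circle(B,9.00) ∩ circle(D,8.00): a=4.4231, h=7.8381
  candidates: C₊=(8.3856,7.6360) cross=47.218; C₋=(0.8108,-6.0887) cross=-47.218
  mode - wants cross < 0 → take C=(0.8108,-6.0887) (cross=-47.218)
ex = (C−B)/|BC| = (0.0095,-1.0000); ey = (1.0000,0.0095)
P = B + 1.89·ex + -1.13·ey = (-0.3863,1.0103)

-0.39 1.01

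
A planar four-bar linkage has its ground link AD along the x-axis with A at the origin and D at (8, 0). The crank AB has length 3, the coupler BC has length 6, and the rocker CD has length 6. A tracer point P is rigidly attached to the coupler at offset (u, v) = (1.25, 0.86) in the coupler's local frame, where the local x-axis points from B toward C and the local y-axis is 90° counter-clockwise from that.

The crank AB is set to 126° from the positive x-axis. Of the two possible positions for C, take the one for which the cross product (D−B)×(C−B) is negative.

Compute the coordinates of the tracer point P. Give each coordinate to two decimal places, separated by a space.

A=(0,0), D=(8.00,0)
B = A + 3.00·(cos126°, sin126°) = (-1.7634, 2.4271)
|BD| = 10.0605
circle(B,6.00) ∩ circle(D,6.00): a=5.0303, h=3.2706
  candidates: C₊=(3.9073,4.3875) cross=32.903; C₋=(2.3293,-1.9604) cross=-32.903
  mode - wants cross < 0 → take C=(2.3293,-1.9604) (cross=-32.903)
ex = (C−B)/|BC| = (0.6821,-0.7312); ey = (0.7312,0.6821)
P = B + 1.25·ex + 0.86·ey = (-0.2818,2.0996)

-0.28 2.10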